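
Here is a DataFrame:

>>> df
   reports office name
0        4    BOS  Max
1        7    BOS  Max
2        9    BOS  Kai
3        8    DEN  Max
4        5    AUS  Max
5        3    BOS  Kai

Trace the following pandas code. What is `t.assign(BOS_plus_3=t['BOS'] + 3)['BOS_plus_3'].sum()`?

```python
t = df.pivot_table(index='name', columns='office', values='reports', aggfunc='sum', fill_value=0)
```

29

pivot: rows=name, cols=office, sum(reports):
office  AUS  BOS  DEN
name                 
Kai       0   12    0
Max       5   11    8
add column BOS_plus_3 = t['BOS'] + 3:
office  AUS  BOS  DEN  BOS_plus_3
name                             
Kai       0   12    0          15
Max       5   11    8          14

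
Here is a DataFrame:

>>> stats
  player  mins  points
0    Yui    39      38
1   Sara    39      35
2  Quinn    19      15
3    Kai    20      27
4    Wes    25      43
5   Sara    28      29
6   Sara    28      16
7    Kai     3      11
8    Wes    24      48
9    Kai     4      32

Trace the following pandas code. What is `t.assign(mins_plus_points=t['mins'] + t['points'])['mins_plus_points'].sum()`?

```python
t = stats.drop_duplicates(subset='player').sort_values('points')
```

300

drop duplicate player (keep=first):
  player  mins  points
0    Yui    39      38
1   Sara    39      35
2  Quinn    19      15
3    Kai    20      27
4    Wes    25      43
sort by points:
  player  mins  points
2  Quinn    19      15
3    Kai    20      27
1   Sara    39      35
0    Yui    39      38
4    Wes    25      43
add column mins_plus_points = t['mins'] + t['points']:
  player  mins  points  mins_plus_points
2  Quinn    19      15                34
3    Kai    20      27                47
1   Sara    39      35                74
0    Yui    39      38                77
4    Wes    25      43                68
So sum() = 300.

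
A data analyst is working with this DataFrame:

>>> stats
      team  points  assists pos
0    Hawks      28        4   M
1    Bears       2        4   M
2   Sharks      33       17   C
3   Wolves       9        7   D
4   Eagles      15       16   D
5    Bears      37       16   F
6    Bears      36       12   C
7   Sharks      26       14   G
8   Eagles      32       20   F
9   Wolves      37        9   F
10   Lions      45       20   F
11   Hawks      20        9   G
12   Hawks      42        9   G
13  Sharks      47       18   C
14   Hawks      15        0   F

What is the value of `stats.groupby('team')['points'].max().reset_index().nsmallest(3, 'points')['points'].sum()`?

106

group by team, max of points:
team
Bears     37
Eagles    32
Hawks     42
Lions     45
Sharks    47
Wolves    37
Name: points, dtype: int64
reset_index():
     team  points
0   Bears      37
1  Eagles      32
2   Hawks      42
3   Lions      45
4  Sharks      47
5  Wolves      37
take 3 rows with smallest points:
     team  points
1  Eagles      32
0   Bears      37
5  Wolves      37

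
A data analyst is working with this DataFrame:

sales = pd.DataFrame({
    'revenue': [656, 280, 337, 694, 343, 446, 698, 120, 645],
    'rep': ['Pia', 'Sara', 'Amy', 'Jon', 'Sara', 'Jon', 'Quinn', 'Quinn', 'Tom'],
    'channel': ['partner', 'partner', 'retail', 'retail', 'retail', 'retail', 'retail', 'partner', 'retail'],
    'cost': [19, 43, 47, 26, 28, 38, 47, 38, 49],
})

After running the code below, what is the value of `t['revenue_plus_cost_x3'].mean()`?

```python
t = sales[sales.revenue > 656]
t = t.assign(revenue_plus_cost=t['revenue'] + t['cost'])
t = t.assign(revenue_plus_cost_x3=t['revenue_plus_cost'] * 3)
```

2197.5

filter rows where revenue > 656:
   revenue    rep channel  cost
3      694    Jon  retail    26
6      698  Quinn  retail    47
add column revenue_plus_cost = t['revenue'] + t['cost']:
   revenue    rep channel  cost  revenue_plus_cost
3      694    Jon  retail    26                720
6      698  Quinn  retail    47                745
add column revenue_plus_cost_x3 = t['revenue_plus_cost'] * 3:
   revenue    rep channel  cost  revenue_plus_cost  revenue_plus_cost_x3
3      694    Jon  retail    26                720                  2160
6      698  Quinn  retail    47                745                  2235
Finally, mean of column 'revenue_plus_cost_x3' = 2197.5.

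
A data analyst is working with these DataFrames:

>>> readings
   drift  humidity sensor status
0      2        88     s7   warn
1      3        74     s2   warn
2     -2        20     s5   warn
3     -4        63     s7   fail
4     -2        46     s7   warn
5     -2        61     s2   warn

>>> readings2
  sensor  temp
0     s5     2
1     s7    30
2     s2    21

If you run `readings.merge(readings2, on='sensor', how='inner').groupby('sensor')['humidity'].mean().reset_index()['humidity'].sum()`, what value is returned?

153.166666667

merge on 'sensor' (how='inner') → 6 rows:
   drift  humidity sensor status  temp
0      2        88     s7   warn    30
1      3        74     s2   warn    21
2     -2        20     s5   warn     2
3     -4        63     s7   fail    30
4     -2        46     s7   warn    30
5     -2        61     s2   warn    21
group by sensor, mean of humidity:
sensor
s2    67.500000
s5    20.000000
s7    65.666667
Name: humidity, dtype: float64
reset_index():
  sensor   humidity
0     s2  67.500000
1     s5  20.000000
2     s7  65.666667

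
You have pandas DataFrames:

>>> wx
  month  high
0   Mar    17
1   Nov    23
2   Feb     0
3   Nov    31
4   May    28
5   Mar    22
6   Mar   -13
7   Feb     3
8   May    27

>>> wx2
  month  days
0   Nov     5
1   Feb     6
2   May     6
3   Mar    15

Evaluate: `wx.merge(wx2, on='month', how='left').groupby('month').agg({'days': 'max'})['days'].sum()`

32

merge on 'month' (how='left') → 9 rows:
  month  high  days
0   Mar    17    15
1   Nov    23     5
2   Feb     0     6
3   Nov    31     5
4   May    28     6
5   Mar    22    15
6   Mar   -13    15
7   Feb     3     6
8   May    27     6
group by month, max of days:
       days
month      
Feb       6
Mar      15
May       6
Nov       5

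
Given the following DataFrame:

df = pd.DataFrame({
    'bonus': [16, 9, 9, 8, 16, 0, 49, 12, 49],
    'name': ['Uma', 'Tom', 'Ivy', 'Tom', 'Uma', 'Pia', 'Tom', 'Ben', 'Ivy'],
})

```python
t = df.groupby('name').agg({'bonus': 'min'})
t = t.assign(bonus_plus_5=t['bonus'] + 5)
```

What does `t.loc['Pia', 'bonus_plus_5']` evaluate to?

group by name, min of bonus:
      bonus
name       
Ben      12
Ivy       9
Pia       0
Tom       8
Uma      16
add column bonus_plus_5 = t['bonus'] + 5:
      bonus  bonus_plus_5
name                     
Ben      12            17
Ivy       9            14
Pia       0             5
Tom       8            13
Uma      16            21

5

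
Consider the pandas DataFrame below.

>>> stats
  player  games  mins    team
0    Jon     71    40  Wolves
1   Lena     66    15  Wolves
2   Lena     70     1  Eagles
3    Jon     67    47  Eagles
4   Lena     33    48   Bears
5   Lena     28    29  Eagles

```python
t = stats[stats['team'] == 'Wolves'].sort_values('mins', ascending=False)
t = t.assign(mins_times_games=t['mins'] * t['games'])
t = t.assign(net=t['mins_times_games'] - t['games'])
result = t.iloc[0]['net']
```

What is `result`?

2769

filter rows where team == 'Wolves':
  player  games  mins    team
0    Jon     71    40  Wolves
1   Lena     66    15  Wolves
sort by mins descending:
  player  games  mins    team
0    Jon     71    40  Wolves
1   Lena     66    15  Wolves
add column mins_times_games = t['mins'] * t['games']:
  player  games  mins    team  mins_times_games
0    Jon     71    40  Wolves              2840
1   Lena     66    15  Wolves               990
add column net = t['mins_times_games'] - t['games']:
  player  games  mins    team  mins_times_games   net
0    Jon     71    40  Wolves              2840  2769
1   Lena     66    15  Wolves               990   924
So iloc[0]['net'] = 2769.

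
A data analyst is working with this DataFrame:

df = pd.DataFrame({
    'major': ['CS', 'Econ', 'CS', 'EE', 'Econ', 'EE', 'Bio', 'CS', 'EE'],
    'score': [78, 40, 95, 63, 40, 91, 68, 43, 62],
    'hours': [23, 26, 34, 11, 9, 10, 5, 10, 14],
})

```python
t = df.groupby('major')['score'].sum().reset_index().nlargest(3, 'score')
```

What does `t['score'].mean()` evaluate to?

group by major, sum of score:
major
Bio      68
CS      216
EE      216
Econ     80
Name: score, dtype: int64
reset_index():
  major  score
0   Bio     68
1    CS    216
2    EE    216
3  Econ     80
take 3 rows with largest score:
  major  score
1    CS    216
2    EE    216
3  Econ     80
Taking the mean of column 'score' gives 170.666666667.

170.666666667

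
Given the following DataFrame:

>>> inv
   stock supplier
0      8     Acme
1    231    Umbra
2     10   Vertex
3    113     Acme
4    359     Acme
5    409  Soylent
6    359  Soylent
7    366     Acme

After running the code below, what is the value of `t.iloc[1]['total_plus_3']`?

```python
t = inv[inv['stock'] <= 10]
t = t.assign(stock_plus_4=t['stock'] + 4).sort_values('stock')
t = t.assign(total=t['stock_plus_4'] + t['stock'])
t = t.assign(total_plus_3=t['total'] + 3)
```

27

filter rows where stock <= 10:
   stock supplier
0      8     Acme
2     10   Vertex
add column stock_plus_4 = t['stock'] + 4:
   stock supplier  stock_plus_4
0      8     Acme            12
2     10   Vertex            14
sort by stock:
   stock supplier  stock_plus_4
0      8     Acme            12
2     10   Vertex            14
add column total = t['stock_plus_4'] + t['stock']:
   stock supplier  stock_plus_4  total
0      8     Acme            12     20
2     10   Vertex            14     24
add column total_plus_3 = t['total'] + 3:
   stock supplier  stock_plus_4  total  total_plus_3
0      8     Acme            12     20            23
2     10   Vertex            14     24            27
So iloc[1]['total_plus_3'] = 27.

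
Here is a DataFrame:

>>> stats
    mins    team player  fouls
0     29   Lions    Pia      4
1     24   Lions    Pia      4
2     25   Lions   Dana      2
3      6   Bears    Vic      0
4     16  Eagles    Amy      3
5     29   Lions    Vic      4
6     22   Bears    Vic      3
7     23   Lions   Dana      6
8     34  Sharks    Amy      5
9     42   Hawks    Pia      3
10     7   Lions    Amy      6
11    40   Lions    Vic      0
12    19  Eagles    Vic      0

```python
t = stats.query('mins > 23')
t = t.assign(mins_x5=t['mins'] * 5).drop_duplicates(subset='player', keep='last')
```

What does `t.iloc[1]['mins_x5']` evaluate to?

170

filter rows where mins > 23:
    mins    team player  fouls
0     29   Lions    Pia      4
1     24   Lions    Pia      4
2     25   Lions   Dana      2
5     29   Lions    Vic      4
8     34  Sharks    Amy      5
9     42   Hawks    Pia      3
11    40   Lions    Vic      0
add column mins_x5 = t['mins'] * 5:
    mins    team player  fouls  mins_x5
0     29   Lions    Pia      4      145
1     24   Lions    Pia      4      120
2     25   Lions   Dana      2      125
5     29   Lions    Vic      4      145
8     34  Sharks    Amy      5      170
9     42   Hawks    Pia      3      210
11    40   Lions    Vic      0      200
drop duplicate player (keep=last):
    mins    team player  fouls  mins_x5
2     25   Lions   Dana      2      125
8     34  Sharks    Amy      5      170
9     42   Hawks    Pia      3      210
11    40   Lions    Vic      0      200
Taking the value at position 1, column 'mins_x5' gives 170.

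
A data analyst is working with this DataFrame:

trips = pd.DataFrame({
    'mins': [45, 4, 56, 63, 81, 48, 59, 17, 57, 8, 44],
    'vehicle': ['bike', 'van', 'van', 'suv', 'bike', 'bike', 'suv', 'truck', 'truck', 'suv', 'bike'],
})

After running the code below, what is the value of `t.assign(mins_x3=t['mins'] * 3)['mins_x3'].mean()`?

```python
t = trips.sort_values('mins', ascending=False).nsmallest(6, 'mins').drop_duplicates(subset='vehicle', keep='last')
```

sort by mins descending:
    mins vehicle
4     81    bike
3     63     suv
6     59     suv
8     57   truck
2     56     van
5     48    bike
0     45    bike
10    44    bike
7     17   truck
9      8     suv
1      4     van
take 6 rows with smallest mins:
    mins vehicle
1      4     van
9      8     suv
7     17   truck
10    44    bike
0     45    bike
5     48    bike
drop duplicate vehicle (keep=last):
   mins vehicle
1     4     van
9     8     suv
7    17   truck
5    48    bike
add column mins_x3 = t['mins'] * 3:
   mins vehicle  mins_x3
1     4     van       12
9     8     suv       24
7    17   truck       51
5    48    bike      144
Hence 57.75.

57.75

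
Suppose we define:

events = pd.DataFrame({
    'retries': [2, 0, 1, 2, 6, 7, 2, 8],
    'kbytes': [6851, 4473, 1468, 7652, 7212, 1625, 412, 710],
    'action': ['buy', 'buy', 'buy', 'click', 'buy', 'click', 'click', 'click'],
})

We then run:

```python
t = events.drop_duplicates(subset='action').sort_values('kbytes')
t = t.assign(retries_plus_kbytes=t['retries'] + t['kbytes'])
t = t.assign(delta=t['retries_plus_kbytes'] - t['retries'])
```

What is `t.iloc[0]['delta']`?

drop duplicate action (keep=first):
   retries  kbytes action
0        2    6851    buy
3        2    7652  click
sort by kbytes:
   retries  kbytes action
0        2    6851    buy
3        2    7652  click
add column retries_plus_kbytes = t['retries'] + t['kbytes']:
   retries  kbytes action  retries_plus_kbytes
0        2    6851    buy                 6853
3        2    7652  click                 7654
add column delta = t['retries_plus_kbytes'] - t['retries']:
   retries  kbytes action  retries_plus_kbytes  delta
0        2    6851    buy                 6853   6851
3        2    7652  click                 7654   7652
Then the value at position 0, column 'delta': 6851

6851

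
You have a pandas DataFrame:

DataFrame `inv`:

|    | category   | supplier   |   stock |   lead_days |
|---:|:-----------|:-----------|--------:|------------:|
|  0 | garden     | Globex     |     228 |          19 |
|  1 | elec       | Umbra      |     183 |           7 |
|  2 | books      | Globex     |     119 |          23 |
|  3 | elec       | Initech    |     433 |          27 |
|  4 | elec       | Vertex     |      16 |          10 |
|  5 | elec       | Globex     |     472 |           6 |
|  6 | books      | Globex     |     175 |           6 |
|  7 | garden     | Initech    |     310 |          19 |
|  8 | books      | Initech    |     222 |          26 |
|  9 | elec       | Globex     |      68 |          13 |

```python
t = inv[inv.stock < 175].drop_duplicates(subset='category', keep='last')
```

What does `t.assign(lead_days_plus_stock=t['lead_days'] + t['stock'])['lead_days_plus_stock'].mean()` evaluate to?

filter rows where stock < 175:
  category supplier  stock  lead_days
2    books   Globex    119         23
4     elec   Vertex     16         10
9     elec   Globex     68         13
drop duplicate category (keep=last):
  category supplier  stock  lead_days
2    books   Globex    119         23
9     elec   Globex     68         13
add column lead_days_plus_stock = t['lead_days'] + t['stock']:
  category supplier  stock  lead_days  lead_days_plus_stock
2    books   Globex    119         23                   142
9     elec   Globex     68         13                    81
The mean of column 'lead_days_plus_stock' is 111.5.

111.5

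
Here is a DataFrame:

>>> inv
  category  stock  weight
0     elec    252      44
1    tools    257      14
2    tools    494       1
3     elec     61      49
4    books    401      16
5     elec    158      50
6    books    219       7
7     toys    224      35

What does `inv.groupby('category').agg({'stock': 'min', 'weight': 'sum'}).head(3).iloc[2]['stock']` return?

257

group by category: min(stock), sum(weight):
          stock  weight
category               
books       219      23
elec         61     143
tools       257      15
toys        224      35
take first 3 rows:
          stock  weight
category               
books       219      23
elec         61     143
tools       257      15
Reading off the value at position 2, column 'stock', we get 257.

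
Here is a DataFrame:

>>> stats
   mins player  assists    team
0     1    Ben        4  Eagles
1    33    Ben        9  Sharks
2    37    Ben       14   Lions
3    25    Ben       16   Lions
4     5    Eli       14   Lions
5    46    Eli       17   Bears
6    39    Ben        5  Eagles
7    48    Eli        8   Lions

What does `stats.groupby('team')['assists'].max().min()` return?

5

group by team, max of assists:
team
Bears     17
Eagles     5
Lions     16
Sharks     9
Name: assists, dtype: int64
So min() = 5.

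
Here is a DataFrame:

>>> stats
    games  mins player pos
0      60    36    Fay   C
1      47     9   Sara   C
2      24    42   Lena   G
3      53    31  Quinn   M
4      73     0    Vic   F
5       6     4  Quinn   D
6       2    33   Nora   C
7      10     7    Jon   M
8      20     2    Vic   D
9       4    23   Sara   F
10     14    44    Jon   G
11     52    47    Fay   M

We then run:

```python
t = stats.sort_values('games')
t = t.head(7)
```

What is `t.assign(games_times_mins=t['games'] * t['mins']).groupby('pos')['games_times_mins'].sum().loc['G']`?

1624

sort by games:
    games  mins player pos
6       2    33   Nora   C
9       4    23   Sara   F
5       6     4  Quinn   D
7      10     7    Jon   M
10     14    44    Jon   G
8      20     2    Vic   D
2      24    42   Lena   G
1      47     9   Sara   C
11     52    47    Fay   M
3      53    31  Quinn   M
0      60    36    Fay   C
4      73     0    Vic   F
take first 7 rows:
    games  mins player pos
6       2    33   Nora   C
9       4    23   Sara   F
5       6     4  Quinn   D
7      10     7    Jon   M
10     14    44    Jon   G
8      20     2    Vic   D
2      24    42   Lena   G
add column games_times_mins = t['games'] * t['mins']:
    games  mins player pos  games_times_mins
6       2    33   Nora   C                66
9       4    23   Sara   F                92
5       6     4  Quinn   D                24
7      10     7    Jon   M                70
10     14    44    Jon   G               616
8      20     2    Vic   D                40
2      24    42   Lena   G              1008
group by pos, sum of games_times_mins:
pos
C      66
D      64
F      92
G    1624
M      70
Name: games_times_mins, dtype: int64
So loc['G'] = 1624.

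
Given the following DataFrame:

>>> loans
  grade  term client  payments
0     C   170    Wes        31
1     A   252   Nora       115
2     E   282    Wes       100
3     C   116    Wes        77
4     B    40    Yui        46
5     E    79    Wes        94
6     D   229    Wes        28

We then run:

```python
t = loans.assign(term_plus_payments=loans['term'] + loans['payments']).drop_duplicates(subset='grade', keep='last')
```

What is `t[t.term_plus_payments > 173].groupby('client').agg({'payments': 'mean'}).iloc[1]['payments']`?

add column term_plus_payments = loans['term'] + loans['payments']:
  grade  term client  payments  term_plus_payments
0     C   170    Wes        31                 201
1     A   252   Nora       115                 367
2     E   282    Wes       100                 382
3     C   116    Wes        77                 193
4     B    40    Yui        46                  86
5     E    79    Wes        94                 173
6     D   229    Wes        28                 257
drop duplicate grade (keep=last):
  grade  term client  payments  term_plus_payments
1     A   252   Nora       115                 367
3     C   116    Wes        77                 193
4     B    40    Yui        46                  86
5     E    79    Wes        94                 173
6     D   229    Wes        28                 257
filter rows where term_plus_payments > 173:
  grade  term client  payments  term_plus_payments
1     A   252   Nora       115                 367
3     C   116    Wes        77                 193
6     D   229    Wes        28                 257
group by client, mean of payments:
        payments
client          
Nora       115.0
Wes         52.5

52.5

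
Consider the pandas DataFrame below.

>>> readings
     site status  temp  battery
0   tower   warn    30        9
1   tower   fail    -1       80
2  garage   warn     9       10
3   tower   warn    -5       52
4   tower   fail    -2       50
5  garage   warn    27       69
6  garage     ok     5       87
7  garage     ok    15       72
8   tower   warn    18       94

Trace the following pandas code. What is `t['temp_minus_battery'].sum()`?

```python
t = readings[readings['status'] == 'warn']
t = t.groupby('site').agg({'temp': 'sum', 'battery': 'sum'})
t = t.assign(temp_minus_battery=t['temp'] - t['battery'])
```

filter rows where status == 'warn':
     site status  temp  battery
0   tower   warn    30        9
2  garage   warn     9       10
3   tower   warn    -5       52
5  garage   warn    27       69
8   tower   warn    18       94
group by site: sum(temp), sum(battery):
        temp  battery
site                 
garage    36       79
tower     43      155
add column temp_minus_battery = t['temp'] - t['battery']:
        temp  battery  temp_minus_battery
site                                     
garage    36       79                 -43
tower     43      155                -112
Reading off the sum of column 'temp_minus_battery', we get -155.

-155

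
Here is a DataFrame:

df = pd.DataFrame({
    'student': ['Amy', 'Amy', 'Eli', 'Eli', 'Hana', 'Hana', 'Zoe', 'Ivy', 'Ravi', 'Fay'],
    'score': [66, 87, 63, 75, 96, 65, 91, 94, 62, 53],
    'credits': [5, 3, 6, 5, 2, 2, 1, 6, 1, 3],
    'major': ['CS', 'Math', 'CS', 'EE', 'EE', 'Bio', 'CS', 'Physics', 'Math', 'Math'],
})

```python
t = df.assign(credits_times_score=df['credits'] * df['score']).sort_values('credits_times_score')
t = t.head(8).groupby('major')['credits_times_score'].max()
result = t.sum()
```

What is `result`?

add column credits_times_score = df['credits'] * df['score']:
  student  score  credits    major  credits_times_score
0     Amy     66        5       CS                  330
1     Amy     87        3     Math                  261
2     Eli     63        6       CS                  378
3     Eli     75        5       EE                  375
4    Hana     96        2       EE                  192
5    Hana     65        2      Bio                  130
6     Zoe     91        1       CS                   91
7     Ivy     94        6  Physics                  564
8    Ravi     62        1     Math                   62
9     Fay     53        3     Math                  159
sort by credits_times_score:
  student  score  credits    major  credits_times_score
8    Ravi     62        1     Math                   62
6     Zoe     91        1       CS                   91
5    Hana     65        2      Bio                  130
9     Fay     53        3     Math                  159
4    Hana     96        2       EE                  192
1     Amy     87        3     Math                  261
0     Amy     66        5       CS                  330
3     Eli     75        5       EE                  375
2     Eli     63        6       CS                  378
7     Ivy     94        6  Physics                  564
take first 8 rows:
  student  score  credits major  credits_times_score
8    Ravi     62        1  Math                   62
6     Zoe     91        1    CS                   91
5    Hana     65        2   Bio                  130
9     Fay     53        3  Math                  159
4    Hana     96        2    EE                  192
1     Amy     87        3  Math                  261
0     Amy     66        5    CS                  330
3     Eli     75        5    EE                  375
group by major, max of credits_times_score:
major
Bio     130
CS      330
EE      375
Math    261
Name: credits_times_score, dtype: int64
Finally, sum of the resulting series = 1096.

1096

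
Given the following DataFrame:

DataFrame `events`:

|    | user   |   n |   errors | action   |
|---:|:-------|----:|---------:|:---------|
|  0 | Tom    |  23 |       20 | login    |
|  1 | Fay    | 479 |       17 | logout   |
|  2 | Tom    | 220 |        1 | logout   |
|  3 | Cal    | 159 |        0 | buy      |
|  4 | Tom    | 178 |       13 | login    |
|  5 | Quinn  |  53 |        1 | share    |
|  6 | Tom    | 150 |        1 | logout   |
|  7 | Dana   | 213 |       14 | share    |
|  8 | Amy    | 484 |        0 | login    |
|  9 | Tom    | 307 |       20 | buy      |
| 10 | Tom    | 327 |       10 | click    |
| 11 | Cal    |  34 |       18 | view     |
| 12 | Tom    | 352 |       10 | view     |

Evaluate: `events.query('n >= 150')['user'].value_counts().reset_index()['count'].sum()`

10

filter rows where n >= 150:
    user    n  errors  action
1    Fay  479      17  logout
2    Tom  220       1  logout
3    Cal  159       0     buy
4    Tom  178      13   login
6    Tom  150       1  logout
7   Dana  213      14   share
8    Amy  484       0   login
9    Tom  307      20     buy
10   Tom  327      10   click
12   Tom  352      10    view
value_counts of user:
user
Tom     6
Fay     1
Cal     1
Dana    1
Amy     1
Name: count, dtype: int64
reset_index():
   user  count
0   Tom      6
1   Fay      1
2   Cal      1
3  Dana      1
4   Amy      1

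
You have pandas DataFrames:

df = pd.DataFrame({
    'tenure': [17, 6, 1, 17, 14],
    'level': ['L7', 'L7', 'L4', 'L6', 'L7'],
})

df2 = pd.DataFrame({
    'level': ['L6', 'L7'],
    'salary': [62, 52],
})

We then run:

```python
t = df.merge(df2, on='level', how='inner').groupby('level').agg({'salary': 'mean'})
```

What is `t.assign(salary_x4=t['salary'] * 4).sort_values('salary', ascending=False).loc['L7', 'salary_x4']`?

merge on 'level' (how='inner') → 4 rows:
   tenure level  salary
0      17    L7      52
1       6    L7      52
2      17    L6      62
3      14    L7      52
group by level, mean of salary:
       salary
level        
L6       62.0
L7       52.0
add column salary_x4 = t['salary'] * 4:
       salary  salary_x4
level                   
L6       62.0      248.0
L7       52.0      208.0
sort by salary descending:
       salary  salary_x4
level                   
L6       62.0      248.0
L7       52.0      208.0
Hence 208.0.

208.0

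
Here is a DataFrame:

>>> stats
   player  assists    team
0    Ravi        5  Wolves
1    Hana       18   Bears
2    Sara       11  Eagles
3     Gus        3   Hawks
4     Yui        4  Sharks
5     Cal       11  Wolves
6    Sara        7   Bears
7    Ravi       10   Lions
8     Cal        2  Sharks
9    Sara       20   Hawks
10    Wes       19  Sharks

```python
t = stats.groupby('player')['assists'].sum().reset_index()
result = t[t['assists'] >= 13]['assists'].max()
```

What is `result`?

group by player, sum of assists:
player
Cal     13
Gus      3
Hana    18
Ravi    15
Sara    38
Wes     19
Yui      4
Name: assists, dtype: int64
reset_index():
  player  assists
0    Cal       13
1    Gus        3
2   Hana       18
3   Ravi       15
4   Sara       38
5    Wes       19
6    Yui        4
filter rows where assists >= 13:
  player  assists
0    Cal       13
2   Hana       18
3   Ravi       15
4   Sara       38
5    Wes       19
Then the max of column 'assists': 38

38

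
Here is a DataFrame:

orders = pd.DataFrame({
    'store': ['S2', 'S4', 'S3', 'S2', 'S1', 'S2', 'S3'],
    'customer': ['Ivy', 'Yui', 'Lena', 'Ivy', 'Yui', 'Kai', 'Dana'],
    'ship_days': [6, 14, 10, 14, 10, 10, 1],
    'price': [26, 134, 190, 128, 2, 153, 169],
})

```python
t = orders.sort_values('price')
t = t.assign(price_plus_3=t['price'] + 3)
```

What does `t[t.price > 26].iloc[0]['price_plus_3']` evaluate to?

131

sort by price:
  store customer  ship_days  price
4    S1      Yui         10      2
0    S2      Ivy          6     26
3    S2      Ivy         14    128
1    S4      Yui         14    134
5    S2      Kai         10    153
6    S3     Dana          1    169
2    S3     Lena         10    190
add column price_plus_3 = t['price'] + 3:
  store customer  ship_days  price  price_plus_3
4    S1      Yui         10      2             5
0    S2      Ivy          6     26            29
3    S2      Ivy         14    128           131
1    S4      Yui         14    134           137
5    S2      Kai         10    153           156
6    S3     Dana          1    169           172
2    S3     Lena         10    190           193
filter rows where price > 26:
  store customer  ship_days  price  price_plus_3
3    S2      Ivy         14    128           131
1    S4      Yui         14    134           137
5    S2      Kai         10    153           156
6    S3     Dana          1    169           172
2    S3     Lena         10    190           193
The value at position 0, column 'price_plus_3' is 131.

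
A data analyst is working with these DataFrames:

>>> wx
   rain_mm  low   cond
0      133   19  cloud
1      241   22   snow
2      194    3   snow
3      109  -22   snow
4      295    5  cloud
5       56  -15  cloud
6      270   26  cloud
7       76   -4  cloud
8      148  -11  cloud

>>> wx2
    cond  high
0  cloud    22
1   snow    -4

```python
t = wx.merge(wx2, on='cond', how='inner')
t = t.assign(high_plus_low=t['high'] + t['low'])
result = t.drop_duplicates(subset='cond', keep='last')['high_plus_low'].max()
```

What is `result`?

11

merge on 'cond' (how='inner') → 9 rows:
   rain_mm  low   cond  high
0      133   19  cloud    22
1      241   22   snow    -4
2      194    3   snow    -4
3      109  -22   snow    -4
4      295    5  cloud    22
5       56  -15  cloud    22
6      270   26  cloud    22
7       76   -4  cloud    22
8      148  -11  cloud    22
add column high_plus_low = t['high'] + t['low']:
   rain_mm  low   cond  high  high_plus_low
0      133   19  cloud    22             41
1      241   22   snow    -4             18
2      194    3   snow    -4             -1
3      109  -22   snow    -4            -26
4      295    5  cloud    22             27
5       56  -15  cloud    22              7
6      270   26  cloud    22             48
7       76   -4  cloud    22             18
8      148  -11  cloud    22             11
drop duplicate cond (keep=last):
   rain_mm  low   cond  high  high_plus_low
3      109  -22   snow    -4            -26
8      148  -11  cloud    22             11
The max of column 'high_plus_low' is 11.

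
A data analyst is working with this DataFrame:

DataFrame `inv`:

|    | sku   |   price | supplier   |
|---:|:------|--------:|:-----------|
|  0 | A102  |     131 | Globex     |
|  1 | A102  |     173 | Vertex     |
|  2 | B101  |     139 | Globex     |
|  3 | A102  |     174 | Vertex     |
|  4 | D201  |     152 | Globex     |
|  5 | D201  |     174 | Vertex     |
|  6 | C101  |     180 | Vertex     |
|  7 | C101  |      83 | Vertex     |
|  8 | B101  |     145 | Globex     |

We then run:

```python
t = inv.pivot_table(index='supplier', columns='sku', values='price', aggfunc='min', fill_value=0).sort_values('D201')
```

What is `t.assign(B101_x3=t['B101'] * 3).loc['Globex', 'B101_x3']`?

pivot: rows=supplier, cols=sku, min(price):
sku       A102  B101  C101  D201
supplier                        
Globex     131   139     0   152
Vertex     173     0    83   174
sort by D201:
sku       A102  B101  C101  D201
supplier                        
Globex     131   139     0   152
Vertex     173     0    83   174
add column B101_x3 = t['B101'] * 3:
sku       A102  B101  C101  D201  B101_x3
supplier                                 
Globex     131   139     0   152      417
Vertex     173     0    83   174        0
Then the value at row 'Globex', column 'B101_x3': 417

417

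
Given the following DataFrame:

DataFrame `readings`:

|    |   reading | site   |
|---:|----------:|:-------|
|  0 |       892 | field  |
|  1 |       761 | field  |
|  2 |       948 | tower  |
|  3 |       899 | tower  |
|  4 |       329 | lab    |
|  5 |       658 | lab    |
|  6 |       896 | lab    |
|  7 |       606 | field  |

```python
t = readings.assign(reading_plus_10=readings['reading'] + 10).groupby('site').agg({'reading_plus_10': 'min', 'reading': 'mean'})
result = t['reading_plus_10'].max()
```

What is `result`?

909

add column reading_plus_10 = readings['reading'] + 10:
   reading   site  reading_plus_10
0      892  field              902
1      761  field              771
2      948  tower              958
3      899  tower              909
4      329    lab              339
5      658    lab              668
6      896    lab              906
7      606  field              616
group by site: min(reading_plus_10), mean(reading):
       reading_plus_10     reading
site                              
field              616  753.000000
lab                339  627.666667
tower              909  923.500000
Taking the max of column 'reading_plus_10' gives 909.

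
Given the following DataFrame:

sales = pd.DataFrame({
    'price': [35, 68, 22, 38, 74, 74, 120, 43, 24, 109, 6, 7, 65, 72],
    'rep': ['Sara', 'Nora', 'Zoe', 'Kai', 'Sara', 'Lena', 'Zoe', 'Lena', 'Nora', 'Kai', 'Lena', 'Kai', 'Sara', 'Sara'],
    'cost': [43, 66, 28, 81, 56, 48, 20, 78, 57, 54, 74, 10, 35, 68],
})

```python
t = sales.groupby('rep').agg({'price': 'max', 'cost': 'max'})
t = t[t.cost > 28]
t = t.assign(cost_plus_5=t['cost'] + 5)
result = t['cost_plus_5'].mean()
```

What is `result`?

group by rep: max(price), max(cost):
      price  cost
rep              
Kai     109    81
Lena     74    78
Nora     68    66
Sara     74    68
Zoe     120    28
filter rows where cost > 28:
      price  cost
rep              
Kai     109    81
Lena     74    78
Nora     68    66
Sara     74    68
add column cost_plus_5 = t['cost'] + 5:
      price  cost  cost_plus_5
rep                           
Kai     109    81           86
Lena     74    78           83
Nora     68    66           71
Sara     74    68           73
mean of column 'cost_plus_5' → 78.25

78.25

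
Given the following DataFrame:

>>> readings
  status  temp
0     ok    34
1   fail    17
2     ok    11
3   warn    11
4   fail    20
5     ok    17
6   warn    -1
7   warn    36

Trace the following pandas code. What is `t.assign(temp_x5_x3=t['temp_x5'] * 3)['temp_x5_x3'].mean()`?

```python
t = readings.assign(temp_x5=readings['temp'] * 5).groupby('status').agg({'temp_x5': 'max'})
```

add column temp_x5 = readings['temp'] * 5:
  status  temp  temp_x5
0     ok    34      170
1   fail    17       85
2     ok    11       55
3   warn    11       55
4   fail    20      100
5     ok    17       85
6   warn    -1       -5
7   warn    36      180
group by status, max of temp_x5:
        temp_x5
status         
fail        100
ok          170
warn        180
add column temp_x5_x3 = t['temp_x5'] * 3:
        temp_x5  temp_x5_x3
status                     
fail        100         300
ok          170         510
warn        180         540

450.0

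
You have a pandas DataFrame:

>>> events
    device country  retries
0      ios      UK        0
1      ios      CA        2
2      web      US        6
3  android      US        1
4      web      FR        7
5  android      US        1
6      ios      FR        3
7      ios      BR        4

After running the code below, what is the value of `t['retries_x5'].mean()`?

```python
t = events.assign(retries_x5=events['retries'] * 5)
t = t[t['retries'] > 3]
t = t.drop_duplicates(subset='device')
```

add column retries_x5 = events['retries'] * 5:
    device country  retries  retries_x5
0      ios      UK        0           0
1      ios      CA        2          10
2      web      US        6          30
3  android      US        1           5
4      web      FR        7          35
5  android      US        1           5
6      ios      FR        3          15
7      ios      BR        4          20
filter rows where retries > 3:
  device country  retries  retries_x5
2    web      US        6          30
4    web      FR        7          35
7    ios      BR        4          20
drop duplicate device (keep=first):
  device country  retries  retries_x5
2    web      US        6          30
7    ios      BR        4          20
Hence 25.0.

25.0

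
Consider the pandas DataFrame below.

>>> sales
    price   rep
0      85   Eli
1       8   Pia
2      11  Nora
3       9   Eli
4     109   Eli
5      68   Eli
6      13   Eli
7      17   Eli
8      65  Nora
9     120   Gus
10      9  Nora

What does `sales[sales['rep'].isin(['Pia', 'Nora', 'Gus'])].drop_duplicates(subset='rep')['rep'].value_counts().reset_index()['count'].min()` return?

1

filter rows where rep in ['Pia', 'Nora', 'Gus']:
    price   rep
1       8   Pia
2      11  Nora
8      65  Nora
9     120   Gus
10      9  Nora
drop duplicate rep (keep=first):
   price   rep
1      8   Pia
2     11  Nora
9    120   Gus
value_counts of rep:
rep
Pia     1
Nora    1
Gus     1
Name: count, dtype: int64
reset_index():
    rep  count
0   Pia      1
1  Nora      1
2   Gus      1
The min of column 'count' is 1.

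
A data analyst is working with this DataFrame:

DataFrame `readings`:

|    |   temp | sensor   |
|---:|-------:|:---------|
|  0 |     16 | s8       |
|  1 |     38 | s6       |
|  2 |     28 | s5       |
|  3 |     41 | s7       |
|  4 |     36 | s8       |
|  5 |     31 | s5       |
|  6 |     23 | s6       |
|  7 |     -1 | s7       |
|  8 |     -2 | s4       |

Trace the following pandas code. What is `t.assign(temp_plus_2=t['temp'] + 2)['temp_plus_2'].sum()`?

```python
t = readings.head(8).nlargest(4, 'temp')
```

take first 8 rows:
   temp sensor
0    16     s8
1    38     s6
2    28     s5
3    41     s7
4    36     s8
5    31     s5
6    23     s6
7    -1     s7
take 4 rows with largest temp:
   temp sensor
3    41     s7
1    38     s6
4    36     s8
5    31     s5
add column temp_plus_2 = t['temp'] + 2:
   temp sensor  temp_plus_2
3    41     s7           43
1    38     s6           40
4    36     s8           38
5    31     s5           33
Finally, sum of column 'temp_plus_2' = 154.

154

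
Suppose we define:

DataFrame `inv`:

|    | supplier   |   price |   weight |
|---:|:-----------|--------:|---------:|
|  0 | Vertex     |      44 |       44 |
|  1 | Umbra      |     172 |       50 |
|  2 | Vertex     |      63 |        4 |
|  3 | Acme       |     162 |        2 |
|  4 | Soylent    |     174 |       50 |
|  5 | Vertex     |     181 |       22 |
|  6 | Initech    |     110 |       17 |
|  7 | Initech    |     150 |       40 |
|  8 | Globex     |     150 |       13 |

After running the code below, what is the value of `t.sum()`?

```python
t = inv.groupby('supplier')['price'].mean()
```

group by supplier, mean of price:
supplier
Acme       162.0
Globex     150.0
Initech    130.0
Soylent    174.0
Umbra      172.0
Vertex      96.0
Name: price, dtype: float64

884.0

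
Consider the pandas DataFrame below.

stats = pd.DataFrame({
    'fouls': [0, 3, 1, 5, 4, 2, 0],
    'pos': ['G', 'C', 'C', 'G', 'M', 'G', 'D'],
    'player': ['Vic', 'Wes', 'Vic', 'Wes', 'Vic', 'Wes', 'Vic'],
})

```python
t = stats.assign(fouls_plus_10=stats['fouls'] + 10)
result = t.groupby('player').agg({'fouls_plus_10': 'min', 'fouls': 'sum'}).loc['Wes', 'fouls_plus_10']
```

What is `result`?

12

add column fouls_plus_10 = stats['fouls'] + 10:
   fouls pos player  fouls_plus_10
0      0   G    Vic             10
1      3   C    Wes             13
2      1   C    Vic             11
3      5   G    Wes             15
4      4   M    Vic             14
5      2   G    Wes             12
6      0   D    Vic             10
group by player: min(fouls_plus_10), sum(fouls):
        fouls_plus_10  fouls
player                      
Vic                10      5
Wes                12     10
Hence 12.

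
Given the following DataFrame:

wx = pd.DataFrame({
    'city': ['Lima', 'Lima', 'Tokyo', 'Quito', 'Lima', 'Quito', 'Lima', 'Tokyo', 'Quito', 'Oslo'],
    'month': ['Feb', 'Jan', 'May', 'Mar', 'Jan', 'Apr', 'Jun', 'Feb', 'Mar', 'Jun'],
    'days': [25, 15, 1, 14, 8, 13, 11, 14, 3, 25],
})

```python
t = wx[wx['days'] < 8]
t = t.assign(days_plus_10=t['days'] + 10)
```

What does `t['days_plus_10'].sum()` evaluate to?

filter rows where days < 8:
    city month  days
2  Tokyo   May     1
8  Quito   Mar     3
add column days_plus_10 = t['days'] + 10:
    city month  days  days_plus_10
2  Tokyo   May     1            11
8  Quito   Mar     3            13
Taking the sum of column 'days_plus_10' gives 24.

24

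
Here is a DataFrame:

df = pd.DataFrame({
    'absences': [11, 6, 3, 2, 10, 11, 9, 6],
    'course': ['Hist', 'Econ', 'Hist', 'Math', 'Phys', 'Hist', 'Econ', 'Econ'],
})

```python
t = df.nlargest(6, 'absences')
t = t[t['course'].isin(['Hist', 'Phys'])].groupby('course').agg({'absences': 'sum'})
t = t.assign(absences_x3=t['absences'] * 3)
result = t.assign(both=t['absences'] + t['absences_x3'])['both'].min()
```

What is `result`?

40

take 6 rows with largest absences:
   absences course
0        11   Hist
5        11   Hist
4        10   Phys
6         9   Econ
1         6   Econ
7         6   Econ
filter rows where course in ['Hist', 'Phys']:
   absences course
0        11   Hist
5        11   Hist
4        10   Phys
group by course, sum of absences:
        absences
course          
Hist          22
Phys          10
add column absences_x3 = t['absences'] * 3:
        absences  absences_x3
course                       
Hist          22           66
Phys          10           30
add column both = t['absences'] + t['absences_x3']:
        absences  absences_x3  both
course                             
Hist          22           66    88
Phys          10           30    40
Then the min of column 'both': 40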